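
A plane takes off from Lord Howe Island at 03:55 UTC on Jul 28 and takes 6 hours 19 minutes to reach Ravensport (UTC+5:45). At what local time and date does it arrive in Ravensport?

15:59 on July 28

Departure is given in UTC: 03:55 on Jul 28.
Add 6 hours 19 minutes → 10:14 UTC.
Ravensport is UTC+5:45: 10:14 + 5:45 = 15:59 on Jul 28.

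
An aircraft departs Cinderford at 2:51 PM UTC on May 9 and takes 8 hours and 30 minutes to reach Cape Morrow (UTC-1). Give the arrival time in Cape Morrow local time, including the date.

Departure is given in UTC: 2:51 PM on May 9.
Add 8 hours 30 minutes → 11:21 PM UTC.
Cape Morrow is UTC−1:00: 11:21 PM − 1:00 = 10:21 PM on May 9.

10:21 PM on May 9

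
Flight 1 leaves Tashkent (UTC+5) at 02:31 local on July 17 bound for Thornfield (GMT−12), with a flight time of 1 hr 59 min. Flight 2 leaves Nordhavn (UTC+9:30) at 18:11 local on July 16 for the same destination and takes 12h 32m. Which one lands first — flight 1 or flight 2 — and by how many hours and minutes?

Flight 1 in UTC: 02:31 − 5:00 = 21:31 on Jul 16.
+1 hour and 59 minutes → arrive 23:30 UTC on Jul 16.
Flight 2 in UTC: 18:11 − 9:30 = 08:41 on Jul 16.
+12 hours 32 minutes → arrive 21:13 UTC on Jul 16.
Flight 2 lands earlier by 2 hours 17 minutes.

the second, by 2 hours 17 minutes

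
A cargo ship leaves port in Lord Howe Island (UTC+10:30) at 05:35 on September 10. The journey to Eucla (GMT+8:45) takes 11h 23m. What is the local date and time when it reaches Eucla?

15:13 on September 10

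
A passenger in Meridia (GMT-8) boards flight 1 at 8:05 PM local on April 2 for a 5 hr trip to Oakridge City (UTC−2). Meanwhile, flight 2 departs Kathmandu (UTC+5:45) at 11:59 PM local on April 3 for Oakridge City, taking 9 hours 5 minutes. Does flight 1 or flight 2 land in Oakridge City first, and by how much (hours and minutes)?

Flight 1 in UTC: 8:05 PM + 8:00 = 4:05 AM on Apr 3.
+5 hours → arrive 9:05 AM UTC on Apr 3.
Flight 2 in UTC: 11:59 PM − 5:45 = 6:14 PM on Apr 3.
+9 hours and 5 minutes → arrive 3:19 AM UTC on Apr 4.
Flight 1 lands earlier by 18 hours 14 minutes.

the first, by 18 hours 14 minutes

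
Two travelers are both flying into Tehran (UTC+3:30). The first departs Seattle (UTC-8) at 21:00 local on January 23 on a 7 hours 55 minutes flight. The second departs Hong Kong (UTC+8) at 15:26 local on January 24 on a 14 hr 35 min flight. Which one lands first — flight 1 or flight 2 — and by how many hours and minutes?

the first, by 9 hours 6 minutes

Flight 1 in UTC: 21:00 + 8:00 = 05:00 on Jan 24.
+7 hours and 55 minutes → arrive 12:55 UTC on Jan 24.
Flight 2 in UTC: 15:26 − 8:00 = 07:26 on Jan 24.
+14 hours and 35 minutes → arrive 22:01 UTC on Jan 24.
Flight 1 lands earlier by 9 hours 6 minutes.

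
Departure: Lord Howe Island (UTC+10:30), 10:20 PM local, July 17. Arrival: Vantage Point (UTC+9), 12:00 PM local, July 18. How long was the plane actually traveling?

15 hours 10 minutes

Departure in UTC: 10:20 PM − 10:30 = 11:50 AM on Jul 17.
Arrival in UTC: 12:00 PM − 9:00 = 3:00 AM on Jul 18.
Elapsed = 3:00 AM − 11:50 AM (+1 day) = 15 hours 10 minutes.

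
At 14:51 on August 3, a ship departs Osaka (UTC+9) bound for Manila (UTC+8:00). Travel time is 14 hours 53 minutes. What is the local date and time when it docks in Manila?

04:44 on August 4

Convert departure to UTC: 14:51 − 9:00 = 05:51 UTC on Aug 3.
Add 14 hours 53 minutes travel time → 20:44 UTC.
Manila is UTC+8:00, so local arrival = 20:44 + 8:00 = 04:44 on Aug 4.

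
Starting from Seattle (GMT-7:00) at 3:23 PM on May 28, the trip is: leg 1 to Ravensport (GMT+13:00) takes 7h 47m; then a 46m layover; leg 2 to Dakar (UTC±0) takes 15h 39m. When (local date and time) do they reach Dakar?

10:35 PM on May 29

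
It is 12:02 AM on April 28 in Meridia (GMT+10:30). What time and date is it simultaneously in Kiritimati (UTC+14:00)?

3:32 AM on April 28

In UTC: 12:02 AM − 10:30 = 1:32 PM on Apr 27.
Kiritimati is UTC+14:00: 1:32 PM + 14:00 = 3:32 AM on Apr 28.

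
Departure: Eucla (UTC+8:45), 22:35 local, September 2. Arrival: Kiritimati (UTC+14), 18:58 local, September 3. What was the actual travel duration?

15 hours 8 minutes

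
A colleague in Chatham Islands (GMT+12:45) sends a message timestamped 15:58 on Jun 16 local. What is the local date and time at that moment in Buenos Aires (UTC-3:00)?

00:13 on Jun 16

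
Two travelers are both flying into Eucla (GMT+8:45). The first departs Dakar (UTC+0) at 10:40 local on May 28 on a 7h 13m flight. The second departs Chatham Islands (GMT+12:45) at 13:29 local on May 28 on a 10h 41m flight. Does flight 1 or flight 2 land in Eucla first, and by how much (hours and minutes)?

the second, by 6 hours 28 minutes

Flight 1 departs at 10:40 UTC (May 28).
+7 hours 13 minutes → arrive 17:53 UTC on May 28.
Flight 2 in UTC: 13:29 − 12:45 = 00:44 on May 28.
+10 hours and 41 minutes → arrive 11:25 UTC on May 28.
Flight 2 lands earlier by 6 hours 28 minutes.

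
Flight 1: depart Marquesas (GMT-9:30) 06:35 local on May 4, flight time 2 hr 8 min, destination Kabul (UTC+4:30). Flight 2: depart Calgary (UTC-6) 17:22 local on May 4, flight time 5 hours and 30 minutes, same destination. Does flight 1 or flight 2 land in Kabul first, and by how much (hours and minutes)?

Flight 1 in UTC: 06:35 + 9:30 = 16:05 on May 4.
+2 hours and 8 minutes → arrive 18:13 UTC on May 4.
Flight 2 in UTC: 17:22 + 6:00 = 23:22 on May 4.
+5 hours and 30 minutes → arrive 04:52 UTC on May 5.
Flight 1 lands earlier by 10 hours 39 minutes.

the first, by 10 hours 39 minutes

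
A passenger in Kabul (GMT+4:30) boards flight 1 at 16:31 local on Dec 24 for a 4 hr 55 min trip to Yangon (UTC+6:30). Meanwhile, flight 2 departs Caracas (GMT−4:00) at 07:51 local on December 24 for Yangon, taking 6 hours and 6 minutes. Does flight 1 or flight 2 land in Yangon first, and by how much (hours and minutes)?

Flight 1 in UTC: 16:31 − 4:30 = 12:01 on Dec 24.
+4 hours and 55 minutes → arrive 16:56 UTC on Dec 24.
Flight 2 in UTC: 07:51 + 4:00 = 11:51 on Dec 24.
+6 hours and 6 minutes → arrive 17:57 UTC on Dec 24.
Flight 1 lands earlier by 1 hour 1 minute.

the first, by 1 hour 1 minute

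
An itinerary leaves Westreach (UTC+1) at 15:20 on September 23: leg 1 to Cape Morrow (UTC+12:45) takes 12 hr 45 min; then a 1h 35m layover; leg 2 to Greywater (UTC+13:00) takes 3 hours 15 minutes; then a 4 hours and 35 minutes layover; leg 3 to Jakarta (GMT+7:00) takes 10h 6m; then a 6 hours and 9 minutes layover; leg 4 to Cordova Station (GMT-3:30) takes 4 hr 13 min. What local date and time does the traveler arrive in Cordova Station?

05:28 on September 25

Convert departure to UTC: 15:20 − 1:00 = 14:20 UTC on Sep 23.
Add 12 hours 45 minutes leg 1 → 03:05 UTC (Sep 24).
Add 1 hour and 35 minutes layover in Cape Morrow → 04:40 UTC.
Add 3 hours 15 minutes leg 2 → 07:55 UTC.
Add 4 hours and 35 minutes layover in Greywater → 12:30 UTC.
Add 10 hours and 6 minutes leg 3 → 22:36 UTC.
Add 6 hours 9 minutes layover in Jakarta → 04:45 UTC (Sep 25).
Add 4 hours 13 minutes leg 4 → 08:58 UTC.
Cordova Station is UTC−3:30, so local arrival = 08:58 − 3:30 = 05:28 on Sep 25.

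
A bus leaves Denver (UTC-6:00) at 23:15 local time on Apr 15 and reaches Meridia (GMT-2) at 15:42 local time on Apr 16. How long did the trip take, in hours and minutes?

12 hours 27 minutes

Departure in UTC: 23:15 + 6:00 = 05:15 on Apr 16.
Arrival in UTC: 15:42 + 2:00 = 17:42 on Apr 16.
Elapsed = 17:42 − 05:15 = 12 hours 27 minutes.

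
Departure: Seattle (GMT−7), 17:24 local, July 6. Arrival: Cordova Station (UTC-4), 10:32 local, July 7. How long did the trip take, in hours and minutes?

14 hours 8 minutes

Departure in UTC: 17:24 + 7:00 = 00:24 on Jul 7.
Arrival in UTC: 10:32 + 4:00 = 14:32 on Jul 7.
Elapsed = 14:32 − 00:24 = 14 hours 8 minutes.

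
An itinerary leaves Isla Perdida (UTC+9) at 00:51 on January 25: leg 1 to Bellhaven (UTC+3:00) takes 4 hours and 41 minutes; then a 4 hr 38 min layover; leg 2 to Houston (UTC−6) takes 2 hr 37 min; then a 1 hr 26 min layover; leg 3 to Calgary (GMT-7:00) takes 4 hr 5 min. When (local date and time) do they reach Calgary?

02:18 on January 25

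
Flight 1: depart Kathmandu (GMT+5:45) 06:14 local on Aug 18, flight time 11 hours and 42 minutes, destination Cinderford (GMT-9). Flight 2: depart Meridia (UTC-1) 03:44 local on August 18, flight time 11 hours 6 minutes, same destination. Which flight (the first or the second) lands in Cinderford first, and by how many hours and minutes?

the first, by 3 hours 39 minutes

Flight 1 in UTC: 06:14 − 5:45 = 00:29 on Aug 18.
+11 hours 42 minutes → arrive 12:11 UTC on Aug 18.
Flight 2 in UTC: 03:44 + 1:00 = 04:44 on Aug 18.
+11 hours 6 minutes → arrive 15:50 UTC on Aug 18.
Flight 1 lands earlier by 3 hours 39 minutes.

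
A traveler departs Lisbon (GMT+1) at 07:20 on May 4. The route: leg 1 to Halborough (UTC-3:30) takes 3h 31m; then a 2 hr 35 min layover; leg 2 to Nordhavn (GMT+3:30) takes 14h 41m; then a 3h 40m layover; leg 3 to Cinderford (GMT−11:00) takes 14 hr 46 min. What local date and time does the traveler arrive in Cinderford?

Convert departure to UTC: 07:20 − 1:00 = 06:20 UTC on May 4.
Add 3 hours and 31 minutes leg 1 → 09:51 UTC.
Add 2 hours and 35 minutes layover in Halborough → 12:26 UTC.
Add 14 hours and 41 minutes leg 2 → 03:07 UTC (May 5).
Add 3 hours 40 minutes layover in Nordhavn → 06:47 UTC.
Add 14 hours and 46 minutes leg 3 → 21:33 UTC.
Cinderford is UTC−11:00, so local arrival = 21:33 − 11:00 = 10:33 on May 5.

10:33 on May 5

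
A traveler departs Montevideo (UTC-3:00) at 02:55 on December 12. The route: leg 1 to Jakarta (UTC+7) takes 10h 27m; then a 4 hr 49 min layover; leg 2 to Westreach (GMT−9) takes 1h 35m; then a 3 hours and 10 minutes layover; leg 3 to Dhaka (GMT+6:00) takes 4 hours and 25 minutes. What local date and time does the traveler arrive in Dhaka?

12:21 on December 13

Convert departure to UTC: 02:55 + 3:00 = 05:55 UTC on Dec 12.
Add 10 hours 27 minutes leg 1 → 16:22 UTC.
Add 4 hours and 49 minutes layover in Jakarta → 21:11 UTC.
Add 1 hour 35 minutes leg 2 → 22:46 UTC.
Add 3 hours and 10 minutes layover in Westreach → 01:56 UTC (Dec 13).
Add 4 hours 25 minutes leg 3 → 06:21 UTC.
Dhaka is UTC+6:00, so local arrival = 06:21 + 6:00 = 12:21 on Dec 13.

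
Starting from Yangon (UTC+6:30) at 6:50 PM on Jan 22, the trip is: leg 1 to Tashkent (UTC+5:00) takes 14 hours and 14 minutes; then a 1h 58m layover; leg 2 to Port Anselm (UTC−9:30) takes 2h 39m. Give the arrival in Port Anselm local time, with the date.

9:41 PM on Jan 22

Convert departure to UTC: 6:50 PM − 6:30 = 12:20 PM UTC on Jan 22.
Add 14 hours and 14 minutes leg 1 → 2:34 AM UTC (Jan 23).
Add 1 hour and 58 minutes layover in Tashkent → 4:32 AM UTC.
Add 2 hours and 39 minutes leg 2 → 7:11 AM UTC.
Port Anselm is UTC−9:30, so local arrival = 7:11 AM − 9:30 = 9:41 PM on Jan 22.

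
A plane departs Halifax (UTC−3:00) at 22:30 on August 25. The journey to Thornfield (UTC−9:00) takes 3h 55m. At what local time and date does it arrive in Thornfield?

Thornfield is 6:00 behind Halifax.
After 3 hours and 55 minutes it is 02:25 (Aug 26) in Halifax.
Shift by the zone difference: 02:25 − 6:00 = 20:25 on Aug 25 in Thornfield.

20:25 on August 25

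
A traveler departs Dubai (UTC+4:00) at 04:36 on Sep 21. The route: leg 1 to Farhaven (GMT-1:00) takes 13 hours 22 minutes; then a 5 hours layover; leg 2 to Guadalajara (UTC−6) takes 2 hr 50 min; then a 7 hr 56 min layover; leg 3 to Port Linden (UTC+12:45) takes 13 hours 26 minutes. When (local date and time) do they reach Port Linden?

Convert departure to UTC: 04:36 − 4:00 = 00:36 UTC on Sep 21.
Add 13 hours and 22 minutes leg 1 → 13:58 UTC.
Add 5 hours layover in Farhaven → 18:58 UTC.
Add 2 hours 50 minutes leg 2 → 21:48 UTC.
Add 7 hours and 56 minutes layover in Guadalajara → 05:44 UTC (Sep 22).
Add 13 hours 26 minutes leg 3 → 19:10 UTC.
Port Linden is UTC+12:45, so local arrival = 19:10 + 12:45 = 07:55 on Sep 23.

07:55 on Sep 23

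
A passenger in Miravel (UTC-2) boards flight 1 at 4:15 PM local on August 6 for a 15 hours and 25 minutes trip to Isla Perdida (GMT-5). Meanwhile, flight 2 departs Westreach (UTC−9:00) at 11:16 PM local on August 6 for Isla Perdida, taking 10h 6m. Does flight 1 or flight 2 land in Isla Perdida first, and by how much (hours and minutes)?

the first, by 8 hours 42 minutes

Flight 1 in UTC: 4:15 PM + 2:00 = 6:15 PM on Aug 6.
+15 hours 25 minutes → arrive 9:40 AM UTC on Aug 7.
Flight 2 in UTC: 11:16 PM + 9:00 = 8:16 AM on Aug 7.
+10 hours and 6 minutes → arrive 6:22 PM UTC on Aug 7.
Flight 1 lands earlier by 8 hours 42 minutes.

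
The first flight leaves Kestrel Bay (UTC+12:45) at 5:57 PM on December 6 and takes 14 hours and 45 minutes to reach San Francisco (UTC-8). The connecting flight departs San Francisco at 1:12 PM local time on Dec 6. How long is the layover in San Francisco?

Convert departure to UTC: 5:57 PM − 12:45 = 5:12 AM UTC on Dec 6.
Add 14 hours and 45 minutes flight time → 7:57 PM UTC.
San Francisco is UTC−8:00, so local arrival = 7:57 PM − 8:00 = 11:57 AM on Dec 6.
Layover = 1:12 PM − 11:57 AM = 1 hour 15 minutes.

1 hour 15 minutes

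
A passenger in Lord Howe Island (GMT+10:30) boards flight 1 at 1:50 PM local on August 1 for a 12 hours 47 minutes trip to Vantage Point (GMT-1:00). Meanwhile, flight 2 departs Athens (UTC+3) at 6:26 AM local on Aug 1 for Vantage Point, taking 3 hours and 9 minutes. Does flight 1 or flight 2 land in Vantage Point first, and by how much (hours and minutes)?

the second, by 9 hours 32 minutes

Flight 1 in UTC: 1:50 PM − 10:30 = 3:20 AM on Aug 1.
+12 hours and 47 minutes → arrive 4:07 PM UTC on Aug 1.
Flight 2 in UTC: 6:26 AM − 3:00 = 3:26 AM on Aug 1.
+3 hours and 9 minutes → arrive 6:35 AM UTC on Aug 1.
Flight 2 lands earlier by 9 hours 32 minutes.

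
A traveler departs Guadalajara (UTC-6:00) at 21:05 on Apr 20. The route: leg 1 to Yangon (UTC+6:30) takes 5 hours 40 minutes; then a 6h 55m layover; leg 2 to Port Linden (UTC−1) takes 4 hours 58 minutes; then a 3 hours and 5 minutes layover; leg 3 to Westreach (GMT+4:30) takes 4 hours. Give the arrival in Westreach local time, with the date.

Convert departure to UTC: 21:05 + 6:00 = 03:05 UTC on Apr 21.
Add 5 hours and 40 minutes leg 1 → 08:45 UTC.
Add 6 hours and 55 minutes layover in Yangon → 15:40 UTC.
Add 4 hours and 58 minutes leg 2 → 20:38 UTC.
Add 3 hours 5 minutes layover in Port Linden → 23:43 UTC.
Add 4 hours leg 3 → 03:43 UTC (Apr 22).
Westreach is UTC+4:30, so local arrival = 03:43 + 4:30 = 08:13 on Apr 22.

08:13 on April 22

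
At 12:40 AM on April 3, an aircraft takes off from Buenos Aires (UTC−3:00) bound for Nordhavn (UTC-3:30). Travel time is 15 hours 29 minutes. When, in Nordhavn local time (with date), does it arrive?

3:39 PM on Apr 3

Convert departure to UTC: 12:40 AM + 3:00 = 3:40 AM UTC on Apr 3.
Add 15 hours and 29 minutes travel time → 7:09 PM UTC.
Nordhavn is UTC−3:30, so local arrival = 7:09 PM − 3:30 = 3:39 PM on Apr 3.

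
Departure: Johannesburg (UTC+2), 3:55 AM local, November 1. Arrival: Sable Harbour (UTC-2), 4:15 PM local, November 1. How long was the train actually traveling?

16 hours 20 minutes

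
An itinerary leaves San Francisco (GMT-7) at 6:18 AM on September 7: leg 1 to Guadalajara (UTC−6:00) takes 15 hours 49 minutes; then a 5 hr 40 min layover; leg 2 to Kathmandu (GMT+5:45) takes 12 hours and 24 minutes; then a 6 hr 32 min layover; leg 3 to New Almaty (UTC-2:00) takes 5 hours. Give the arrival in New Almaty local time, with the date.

Convert departure to UTC: 6:18 AM + 7:00 = 1:18 PM UTC on Sep 7.
Add 15 hours 49 minutes leg 1 → 5:07 AM UTC (Sep 8).
Add 5 hours 40 minutes layover in Guadalajara → 10:47 AM UTC.
Add 12 hours 24 minutes leg 2 → 11:11 PM UTC.
Add 6 hours 32 minutes layover in Kathmandu → 5:43 AM UTC (Sep 9).
Add 5 hours leg 3 → 10:43 AM UTC.
New Almaty is UTC−2:00, so local arrival = 10:43 AM − 2:00 = 8:43 AM on Sep 9.

8:43 AM on September 9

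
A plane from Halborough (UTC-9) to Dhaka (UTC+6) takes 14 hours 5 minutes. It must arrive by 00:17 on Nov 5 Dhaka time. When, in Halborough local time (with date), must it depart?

Target arrival in UTC: 00:17 − 6:00 = 18:17 on Nov 4.
Subtract 14 hours and 5 minutes → departure 04:12 UTC on Nov 4.
Halborough is UTC−9:00: 04:12 − 9:00 = 19:12 on Nov 3.

19:12 on November 3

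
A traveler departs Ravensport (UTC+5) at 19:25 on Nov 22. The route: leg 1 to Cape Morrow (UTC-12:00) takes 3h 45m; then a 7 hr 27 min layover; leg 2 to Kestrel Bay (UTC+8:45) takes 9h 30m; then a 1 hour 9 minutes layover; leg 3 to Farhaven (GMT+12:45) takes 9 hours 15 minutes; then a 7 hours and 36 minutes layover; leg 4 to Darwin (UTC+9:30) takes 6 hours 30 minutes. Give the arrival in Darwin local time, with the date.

Convert departure to UTC: 19:25 − 5:00 = 14:25 UTC on Nov 22.
Add 3 hours 45 minutes leg 1 → 18:10 UTC.
Add 7 hours and 27 minutes layover in Cape Morrow → 01:37 UTC (Nov 23).
Add 9 hours 30 minutes leg 2 → 11:07 UTC.
Add 1 hour 9 minutes layover in Kestrel Bay → 12:16 UTC.
Add 9 hours 15 minutes leg 3 → 21:31 UTC.
Add 7 hours 36 minutes layover in Farhaven → 05:07 UTC (Nov 24).
Add 6 hours and 30 minutes leg 4 → 11:37 UTC.
Darwin is UTC+9:30, so local arrival = 11:37 + 9:30 = 21:07 on Nov 24.

21:07 on November 24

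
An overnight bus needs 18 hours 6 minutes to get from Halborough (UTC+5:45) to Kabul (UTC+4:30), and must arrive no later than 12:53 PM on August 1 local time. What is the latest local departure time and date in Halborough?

8:02 PM on July 31

Target arrival in UTC: 12:53 PM − 4:30 = 8:23 AM on Aug 1.
Subtract 18 hours 6 minutes → departure 2:17 PM UTC on Jul 31.
Halborough is UTC+5:45: 2:17 PM + 5:45 = 8:02 PM on Jul 31.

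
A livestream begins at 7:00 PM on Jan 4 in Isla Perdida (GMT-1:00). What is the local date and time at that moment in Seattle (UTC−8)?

12:00 PM on Jan 4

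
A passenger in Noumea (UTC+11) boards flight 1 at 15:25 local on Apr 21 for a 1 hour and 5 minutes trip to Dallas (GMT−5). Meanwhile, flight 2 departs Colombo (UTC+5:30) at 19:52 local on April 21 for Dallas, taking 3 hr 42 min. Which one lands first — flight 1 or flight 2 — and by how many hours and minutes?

Flight 1 in UTC: 15:25 − 11:00 = 04:25 on Apr 21.
+1 hour 5 minutes → arrive 05:30 UTC on Apr 21.
Flight 2 in UTC: 19:52 − 5:30 = 14:22 on Apr 21.
+3 hours 42 minutes → arrive 18:04 UTC on Apr 21.
Flight 1 lands earlier by 12 hours 34 minutes.

the first, by 12 hours 34 minutes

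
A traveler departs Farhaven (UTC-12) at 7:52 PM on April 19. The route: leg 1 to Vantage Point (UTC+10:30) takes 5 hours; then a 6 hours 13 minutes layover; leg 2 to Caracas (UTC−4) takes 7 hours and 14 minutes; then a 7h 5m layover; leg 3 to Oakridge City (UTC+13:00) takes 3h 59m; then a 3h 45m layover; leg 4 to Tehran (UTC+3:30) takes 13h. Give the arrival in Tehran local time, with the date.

Convert departure to UTC: 7:52 PM + 12:00 = 7:52 AM UTC on Apr 20.
Add 5 hours leg 1 → 12:52 PM UTC.
Add 6 hours 13 minutes layover in Vantage Point → 7:05 PM UTC.
Add 7 hours 14 minutes leg 2 → 2:19 AM UTC (Apr 21).
Add 7 hours 5 minutes layover in Caracas → 9:24 AM UTC.
Add 3 hours 59 minutes leg 3 → 1:23 PM UTC.
Add 3 hours and 45 minutes layover in Oakridge City → 5:08 PM UTC.
Add 13 hours leg 4 → 6:08 AM UTC (Apr 22).
Tehran is UTC+3:30, so local arrival = 6:08 AM + 3:30 = 9:38 AM on Apr 22.

9:38 AM on Apr 22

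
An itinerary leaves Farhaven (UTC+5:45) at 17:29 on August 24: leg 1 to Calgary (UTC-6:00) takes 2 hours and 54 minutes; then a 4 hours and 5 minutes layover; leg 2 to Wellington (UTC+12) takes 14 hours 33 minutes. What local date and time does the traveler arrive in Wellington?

21:16 on August 25

Convert departure to UTC: 17:29 − 5:45 = 11:44 UTC on Aug 24.
Add 2 hours 54 minutes leg 1 → 14:38 UTC.
Add 4 hours 5 minutes layover in Calgary → 18:43 UTC.
Add 14 hours and 33 minutes leg 2 → 09:16 UTC (Aug 25).
Wellington is UTC+12:00, so local arrival = 09:16 + 12:00 = 21:16 on Aug 25.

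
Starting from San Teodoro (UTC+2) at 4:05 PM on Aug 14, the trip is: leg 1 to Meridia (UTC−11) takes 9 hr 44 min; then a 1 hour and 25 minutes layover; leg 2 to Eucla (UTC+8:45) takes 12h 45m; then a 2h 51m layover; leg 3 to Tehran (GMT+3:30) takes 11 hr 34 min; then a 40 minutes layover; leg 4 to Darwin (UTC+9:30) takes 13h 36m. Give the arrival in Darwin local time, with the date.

4:10 AM on Aug 17

Convert departure to UTC: 4:05 PM − 2:00 = 2:05 PM UTC on Aug 14.
Add 9 hours and 44 minutes leg 1 → 11:49 PM UTC.
Add 1 hour 25 minutes layover in Meridia → 1:14 AM UTC (Aug 15).
Add 12 hours and 45 minutes leg 2 → 1:59 PM UTC.
Add 2 hours 51 minutes layover in Eucla → 4:50 PM UTC.
Add 11 hours 34 minutes leg 3 → 4:24 AM UTC (Aug 16).
Add 40 minutes layover in Tehran → 5:04 AM UTC.
Add 13 hours and 36 minutes leg 4 → 6:40 PM UTC.
Darwin is UTC+9:30, so local arrival = 6:40 PM + 9:30 = 4:10 AM on Aug 17.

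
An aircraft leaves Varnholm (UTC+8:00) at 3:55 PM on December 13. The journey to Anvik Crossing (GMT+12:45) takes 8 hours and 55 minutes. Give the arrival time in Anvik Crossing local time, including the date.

5:35 AM on December 14

Convert departure to UTC: 3:55 PM − 8:00 = 7:55 AM UTC on Dec 13.
Add 8 hours and 55 minutes travel time → 4:50 PM UTC.
Anvik Crossing is UTC+12:45, so local arrival = 4:50 PM + 12:45 = 5:35 AM on Dec 14.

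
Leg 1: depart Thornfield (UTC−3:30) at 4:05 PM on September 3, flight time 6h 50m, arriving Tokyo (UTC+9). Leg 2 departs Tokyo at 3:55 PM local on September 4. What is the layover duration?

Convert departure to UTC: 4:05 PM + 3:30 = 7:35 PM UTC on Sep 3.
Add 6 hours 50 minutes flight time → 2:25 AM UTC (Sep 4).
Tokyo is UTC+9:00, so local arrival = 2:25 AM + 9:00 = 11:25 AM on Sep 4.
Layover = 3:55 PM − 11:25 AM = 4 hours 30 minutes.

4 hours 30 minutes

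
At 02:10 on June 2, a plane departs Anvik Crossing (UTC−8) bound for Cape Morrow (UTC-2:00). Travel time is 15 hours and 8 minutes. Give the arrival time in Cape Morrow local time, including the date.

Convert departure to UTC: 02:10 + 8:00 = 10:10 UTC on Jun 2.
Add 15 hours and 8 minutes travel time → 01:18 UTC (Jun 3).
Cape Morrow is UTC−2:00, so local arrival = 01:18 − 2:00 = 23:18 on Jun 2.

23:18 on June 2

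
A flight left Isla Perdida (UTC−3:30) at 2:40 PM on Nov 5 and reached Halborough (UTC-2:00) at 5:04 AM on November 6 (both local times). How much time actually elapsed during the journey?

Halborough is 1:30 ahead of Isla Perdida.
Clock-face elapsed time (ignoring zones) is 14 hours 24 minutes.
Actual elapsed = 14 hours 24 minutes − 1:30 = 12 hours 54 minutes.

12 hours 54 minutes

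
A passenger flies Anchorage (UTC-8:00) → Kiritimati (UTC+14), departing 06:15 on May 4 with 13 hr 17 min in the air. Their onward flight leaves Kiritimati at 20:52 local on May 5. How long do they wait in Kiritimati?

Convert departure to UTC: 06:15 + 8:00 = 14:15 UTC on May 4.
Add 13 hours and 17 minutes flight time → 03:32 UTC (May 5).
Kiritimati is UTC+14:00, so local arrival = 03:32 + 14:00 = 17:32 on May 5.
Layover = 20:52 − 17:32 = 3 hours 20 minutes.

3 hours 20 minutes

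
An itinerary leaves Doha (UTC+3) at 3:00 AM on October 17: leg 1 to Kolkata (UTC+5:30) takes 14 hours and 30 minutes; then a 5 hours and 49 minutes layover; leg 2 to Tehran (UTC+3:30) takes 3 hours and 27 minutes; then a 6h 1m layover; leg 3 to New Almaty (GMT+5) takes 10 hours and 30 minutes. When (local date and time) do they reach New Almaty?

9:17 PM on Oct 18

Convert departure to UTC: 3:00 AM − 3:00 = 12:00 AM UTC on Oct 17.
Add 14 hours 30 minutes leg 1 → 2:30 PM UTC.
Add 5 hours 49 minutes layover in Kolkata → 8:19 PM UTC.
Add 3 hours 27 minutes leg 2 → 11:46 PM UTC.
Add 6 hours and 1 minute layover in Tehran → 5:47 AM UTC (Oct 18).
Add 10 hours 30 minutes leg 3 → 4:17 PM UTC.
New Almaty is UTC+5:00, so local arrival = 4:17 PM + 5:00 = 9:17 PM on Oct 18.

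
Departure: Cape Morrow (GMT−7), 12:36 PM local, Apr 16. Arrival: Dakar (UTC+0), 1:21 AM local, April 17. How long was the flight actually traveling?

5 hours 45 minutes

Departure in UTC: 12:36 PM + 7:00 = 7:36 PM on Apr 16.
Arrival is already UTC: 1:21 AM on Apr 17.
Elapsed = 1:21 AM − 7:36 PM (+1 day) = 5 hours 45 minutes.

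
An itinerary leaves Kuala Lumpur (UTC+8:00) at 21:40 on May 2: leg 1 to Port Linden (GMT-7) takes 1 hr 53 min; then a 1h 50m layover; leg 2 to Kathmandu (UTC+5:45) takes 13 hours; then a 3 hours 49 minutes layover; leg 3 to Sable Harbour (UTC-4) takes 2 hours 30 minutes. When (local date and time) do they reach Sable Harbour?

08:42 on May 3

Convert departure to UTC: 21:40 − 8:00 = 13:40 UTC on May 2.
Add 1 hour and 53 minutes leg 1 → 15:33 UTC.
Add 1 hour 50 minutes layover in Port Linden → 17:23 UTC.
Add 13 hours leg 2 → 06:23 UTC (May 3).
Add 3 hours 49 minutes layover in Kathmandu → 10:12 UTC.
Add 2 hours and 30 minutes leg 3 → 12:42 UTC.
Sable Harbour is UTC−4:00, so local arrival = 12:42 − 4:00 = 08:42 on May 3.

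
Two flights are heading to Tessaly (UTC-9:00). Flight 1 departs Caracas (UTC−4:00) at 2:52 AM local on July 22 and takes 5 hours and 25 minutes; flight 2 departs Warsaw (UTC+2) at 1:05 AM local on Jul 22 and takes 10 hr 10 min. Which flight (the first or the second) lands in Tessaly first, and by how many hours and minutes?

Flight 1 in UTC: 2:52 AM + 4:00 = 6:52 AM on Jul 22.
+5 hours and 25 minutes → arrive 12:17 PM UTC on Jul 22.
Flight 2 in UTC: 1:05 AM − 2:00 = 11:05 PM on Jul 21.
+10 hours and 10 minutes → arrive 9:15 AM UTC on Jul 22.
Flight 2 lands earlier by 3 hours 2 minutes.

the second, by 3 hours 2 minutes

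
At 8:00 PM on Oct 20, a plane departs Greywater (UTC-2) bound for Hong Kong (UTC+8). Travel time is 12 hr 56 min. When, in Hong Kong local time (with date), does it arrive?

6:56 PM on October 21

Convert departure to UTC: 8:00 PM + 2:00 = 10:00 PM UTC on Oct 20.
Add 12 hours and 56 minutes travel time → 10:56 AM UTC (Oct 21).
Hong Kong is UTC+8:00, so local arrival = 10:56 AM + 8:00 = 6:56 PM on Oct 21.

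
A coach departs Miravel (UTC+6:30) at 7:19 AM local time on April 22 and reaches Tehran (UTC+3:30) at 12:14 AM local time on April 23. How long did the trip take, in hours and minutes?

Departure in UTC: 7:19 AM − 6:30 = 12:49 AM on Apr 22.
Arrival in UTC: 12:14 AM − 3:30 = 8:44 PM on Apr 22.
Elapsed = 8:44 PM − 12:49 AM = 19 hours 55 minutes.

19 hours 55 minutes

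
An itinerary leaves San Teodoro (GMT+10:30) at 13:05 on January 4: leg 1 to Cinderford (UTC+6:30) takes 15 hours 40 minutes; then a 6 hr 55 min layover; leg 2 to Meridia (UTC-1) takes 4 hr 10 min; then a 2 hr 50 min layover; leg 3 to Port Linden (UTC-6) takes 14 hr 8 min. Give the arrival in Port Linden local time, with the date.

16:18 on January 5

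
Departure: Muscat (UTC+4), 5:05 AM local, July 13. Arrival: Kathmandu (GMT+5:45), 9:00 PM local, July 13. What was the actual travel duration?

14 hours 10 minutes

Departure in UTC: 5:05 AM − 4:00 = 1:05 AM on Jul 13.
Arrival in UTC: 9:00 PM − 5:45 = 3:15 PM on Jul 13.
Elapsed = 3:15 PM − 1:05 AM = 14 hours 10 minutes.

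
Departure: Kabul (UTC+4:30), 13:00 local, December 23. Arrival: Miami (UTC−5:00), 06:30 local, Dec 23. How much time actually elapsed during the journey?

3 hours

Miami is 9:30 behind Kabul.
Clock-face elapsed time (ignoring zones) is −6 hours 30 minutes.
Actual elapsed = −6 hours 30 minutes + 9:30 = 3 hours.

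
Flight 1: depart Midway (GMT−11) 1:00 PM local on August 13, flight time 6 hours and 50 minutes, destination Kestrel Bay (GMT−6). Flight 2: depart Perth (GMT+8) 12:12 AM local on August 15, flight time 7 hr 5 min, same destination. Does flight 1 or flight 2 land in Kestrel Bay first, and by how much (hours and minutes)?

Flight 1 in UTC: 1:00 PM + 11:00 = 12:00 AM on Aug 14.
+6 hours and 50 minutes → arrive 6:50 AM UTC on Aug 14.
Flight 2 in UTC: 12:12 AM − 8:00 = 4:12 PM on Aug 14.
+7 hours and 5 minutes → arrive 11:17 PM UTC on Aug 14.
Flight 1 lands earlier by 16 hours 27 minutes.

the first, by 16 hours 27 minutes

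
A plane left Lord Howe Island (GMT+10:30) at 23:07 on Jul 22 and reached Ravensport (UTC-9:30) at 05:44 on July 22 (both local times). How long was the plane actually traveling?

2 hours 37 minutes

Departure in UTC: 23:07 − 10:30 = 12:37 on Jul 22.
Arrival in UTC: 05:44 + 9:30 = 15:14 on Jul 22.
Elapsed = 15:14 − 12:37 = 2 hours 37 minutes.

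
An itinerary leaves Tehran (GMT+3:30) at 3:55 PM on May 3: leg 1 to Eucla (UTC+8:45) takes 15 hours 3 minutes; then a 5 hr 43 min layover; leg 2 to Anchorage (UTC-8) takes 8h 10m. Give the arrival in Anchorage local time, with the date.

Convert departure to UTC: 3:55 PM − 3:30 = 12:25 PM UTC on May 3.
Add 15 hours 3 minutes leg 1 → 3:28 AM UTC (May 4).
Add 5 hours 43 minutes layover in Eucla → 9:11 AM UTC.
Add 8 hours 10 minutes leg 2 → 5:21 PM UTC.
Anchorage is UTC−8:00, so local arrival = 5:21 PM − 8:00 = 9:21 AM on May 4.

9:21 AM on May 4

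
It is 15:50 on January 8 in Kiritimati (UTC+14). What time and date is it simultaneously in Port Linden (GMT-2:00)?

23:50 on January 7

Port Linden is 16:00 behind Kiritimati.
Shift by the zone difference: 15:50 − 16:00 = 23:50 on Jan 7 in Port Linden.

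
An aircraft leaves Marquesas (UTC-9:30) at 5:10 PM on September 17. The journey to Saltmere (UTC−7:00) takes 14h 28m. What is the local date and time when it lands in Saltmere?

Convert departure to UTC: 5:10 PM + 9:30 = 2:40 AM UTC on Sep 18.
Add 14 hours and 28 minutes travel time → 5:08 PM UTC.
Saltmere is UTC−7:00, so local arrival = 5:08 PM − 7:00 = 10:08 AM on Sep 18.

10:08 AM on September 18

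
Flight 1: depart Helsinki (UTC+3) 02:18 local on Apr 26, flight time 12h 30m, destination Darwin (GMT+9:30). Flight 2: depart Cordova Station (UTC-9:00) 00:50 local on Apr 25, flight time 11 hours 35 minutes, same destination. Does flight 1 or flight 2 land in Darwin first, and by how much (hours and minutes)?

the second, by 14 hours 23 minutes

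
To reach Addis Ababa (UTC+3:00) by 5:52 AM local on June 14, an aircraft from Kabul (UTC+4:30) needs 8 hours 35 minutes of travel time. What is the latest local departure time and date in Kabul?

10:47 PM on June 13

Target arrival in UTC: 5:52 AM − 3:00 = 2:52 AM on Jun 14.
Subtract 8 hours 35 minutes → departure 6:17 PM UTC on Jun 13.
Kabul is UTC+4:30: 6:17 PM + 4:30 = 10:47 PM on Jun 13.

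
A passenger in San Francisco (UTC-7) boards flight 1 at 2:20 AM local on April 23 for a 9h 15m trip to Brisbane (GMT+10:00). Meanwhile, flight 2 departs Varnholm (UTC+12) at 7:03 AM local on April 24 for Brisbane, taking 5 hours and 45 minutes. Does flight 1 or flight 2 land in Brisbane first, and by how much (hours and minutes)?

the first, by 6 hours 13 minutes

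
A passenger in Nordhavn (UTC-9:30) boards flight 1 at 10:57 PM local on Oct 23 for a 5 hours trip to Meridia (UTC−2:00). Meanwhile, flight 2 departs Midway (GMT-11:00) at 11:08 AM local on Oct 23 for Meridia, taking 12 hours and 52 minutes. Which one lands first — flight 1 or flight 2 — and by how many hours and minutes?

the second, by 2 hours 27 minutes

Flight 1 in UTC: 10:57 PM + 9:30 = 8:27 AM on Oct 24.
+5 hours → arrive 1:27 PM UTC on Oct 24.
Flight 2 in UTC: 11:08 AM + 11:00 = 10:08 PM on Oct 23.
+12 hours and 52 minutes → arrive 11:00 AM UTC on Oct 24.
Flight 2 lands earlier by 2 hours 27 minutes.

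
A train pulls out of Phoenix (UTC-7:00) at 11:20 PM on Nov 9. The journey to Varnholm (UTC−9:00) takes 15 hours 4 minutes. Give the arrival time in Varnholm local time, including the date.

Varnholm is 2:00 behind Phoenix.
After 15 hours and 4 minutes it is 2:24 PM (Nov 10) in Phoenix.
Shift by the zone difference: 2:24 PM − 2:00 = 12:24 PM on Nov 10 in Varnholm.

12:24 PM on Nov 10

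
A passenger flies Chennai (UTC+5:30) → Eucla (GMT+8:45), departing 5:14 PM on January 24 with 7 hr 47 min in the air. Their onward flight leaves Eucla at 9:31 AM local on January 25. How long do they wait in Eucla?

5 hours 15 minutes

Convert departure to UTC: 5:14 PM − 5:30 = 11:44 AM UTC on Jan 24.
Add 7 hours 47 minutes flight time → 7:31 PM UTC.
Eucla is UTC+8:45, so local arrival = 7:31 PM + 8:45 = 4:16 AM on Jan 25.
Layover = 9:31 AM − 4:16 AM = 5 hours 15 minutes.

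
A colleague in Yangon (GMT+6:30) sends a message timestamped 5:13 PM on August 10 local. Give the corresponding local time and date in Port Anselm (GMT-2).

In UTC: 5:13 PM − 6:30 = 10:43 AM on Aug 10.
Port Anselm is UTC−2:00: 10:43 AM − 2:00 = 8:43 AM on Aug 10.

8:43 AM on August 10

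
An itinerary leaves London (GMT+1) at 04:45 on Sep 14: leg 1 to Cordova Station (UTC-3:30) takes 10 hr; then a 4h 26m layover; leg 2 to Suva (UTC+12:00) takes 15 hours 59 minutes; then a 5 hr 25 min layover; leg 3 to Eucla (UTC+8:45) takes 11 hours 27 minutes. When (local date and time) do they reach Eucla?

11:47 on September 16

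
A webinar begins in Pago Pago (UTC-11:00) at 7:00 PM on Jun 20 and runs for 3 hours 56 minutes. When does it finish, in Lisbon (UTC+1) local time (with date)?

Convert start to UTC: 7:00 PM + 11:00 = 6:00 AM UTC on Jun 21.
Add 3 hours 56 minutes duration → 9:56 AM UTC.
Lisbon is UTC+1:00, so local end time = 9:56 AM + 1:00 = 10:56 AM on Jun 21.

10:56 AM on Jun 21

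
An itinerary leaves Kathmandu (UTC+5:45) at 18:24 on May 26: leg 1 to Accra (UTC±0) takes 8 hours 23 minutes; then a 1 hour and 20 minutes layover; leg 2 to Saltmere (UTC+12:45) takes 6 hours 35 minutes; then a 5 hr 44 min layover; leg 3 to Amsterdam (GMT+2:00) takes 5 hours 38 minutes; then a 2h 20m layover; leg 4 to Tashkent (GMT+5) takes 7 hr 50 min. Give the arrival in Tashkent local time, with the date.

07:29 on May 28

Convert departure to UTC: 18:24 − 5:45 = 12:39 UTC on May 26.
Add 8 hours 23 minutes leg 1 → 21:02 UTC.
Add 1 hour 20 minutes layover in Accra → 22:22 UTC.
Add 6 hours and 35 minutes leg 2 → 04:57 UTC (May 27).
Add 5 hours 44 minutes layover in Saltmere → 10:41 UTC.
Add 5 hours and 38 minutes leg 3 → 16:19 UTC.
Add 2 hours 20 minutes layover in Amsterdam → 18:39 UTC.
Add 7 hours and 50 minutes leg 4 → 02:29 UTC (May 28).
Tashkent is UTC+5:00, so local arrival = 02:29 + 5:00 = 07:29 on May 28.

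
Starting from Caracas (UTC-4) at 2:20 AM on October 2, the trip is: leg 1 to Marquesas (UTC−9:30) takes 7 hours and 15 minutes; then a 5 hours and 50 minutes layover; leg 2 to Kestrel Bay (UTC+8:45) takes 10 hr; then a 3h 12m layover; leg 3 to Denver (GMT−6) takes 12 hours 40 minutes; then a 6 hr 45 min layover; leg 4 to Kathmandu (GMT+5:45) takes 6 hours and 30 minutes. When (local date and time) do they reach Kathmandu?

Convert departure to UTC: 2:20 AM + 4:00 = 6:20 AM UTC on Oct 2.
Add 7 hours and 15 minutes leg 1 → 1:35 PM UTC.
Add 5 hours 50 minutes layover in Marquesas → 7:25 PM UTC.
Add 10 hours leg 2 → 5:25 AM UTC (Oct 3).
Add 3 hours 12 minutes layover in Kestrel Bay → 8:37 AM UTC.
Add 12 hours 40 minutes leg 3 → 9:17 PM UTC.
Add 6 hours 45 minutes layover in Denver → 4:02 AM UTC (Oct 4).
Add 6 hours 30 minutes leg 4 → 10:32 AM UTC.
Kathmandu is UTC+5:45, so local arrival = 10:32 AM + 5:45 = 4:17 PM on Oct 4.

4:17 PM on Oct 4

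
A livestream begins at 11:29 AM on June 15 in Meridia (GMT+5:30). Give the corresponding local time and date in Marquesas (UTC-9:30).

8:29 PM on June 14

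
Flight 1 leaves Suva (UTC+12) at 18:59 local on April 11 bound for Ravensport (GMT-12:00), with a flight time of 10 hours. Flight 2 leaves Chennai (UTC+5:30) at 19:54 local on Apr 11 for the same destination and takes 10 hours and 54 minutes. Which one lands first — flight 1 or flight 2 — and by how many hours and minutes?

Flight 1 in UTC: 18:59 − 12:00 = 06:59 on Apr 11.
+10 hours → arrive 16:59 UTC on Apr 11.
Flight 2 in UTC: 19:54 − 5:30 = 14:24 on Apr 11.
+10 hours and 54 minutes → arrive 01:18 UTC on Apr 12.
Flight 1 lands earlier by 8 hours 19 minutes.

the first, by 8 hours 19 minutes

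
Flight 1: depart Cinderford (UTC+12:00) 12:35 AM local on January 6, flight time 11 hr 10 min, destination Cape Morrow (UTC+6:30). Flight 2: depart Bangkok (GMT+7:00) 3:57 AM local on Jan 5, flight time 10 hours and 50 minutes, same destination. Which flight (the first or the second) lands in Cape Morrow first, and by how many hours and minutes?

the second, by 15 hours 58 minutes

Flight 1 in UTC: 12:35 AM − 12:00 = 12:35 PM on Jan 5.
+11 hours 10 minutes → arrive 11:45 PM UTC on Jan 5.
Flight 2 in UTC: 3:57 AM − 7:00 = 8:57 PM on Jan 4.
+10 hours 50 minutes → arrive 7:47 AM UTC on Jan 5.
Flight 2 lands earlier by 15 hours 58 minutes.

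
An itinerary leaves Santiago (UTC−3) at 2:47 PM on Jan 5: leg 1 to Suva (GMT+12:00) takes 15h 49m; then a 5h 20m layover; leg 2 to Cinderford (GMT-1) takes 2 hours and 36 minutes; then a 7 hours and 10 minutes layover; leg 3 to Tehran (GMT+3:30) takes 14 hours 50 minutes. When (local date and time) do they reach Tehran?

Convert departure to UTC: 2:47 PM + 3:00 = 5:47 PM UTC on Jan 5.
Add 15 hours 49 minutes leg 1 → 9:36 AM UTC (Jan 6).
Add 5 hours and 20 minutes layover in Suva → 2:56 PM UTC.
Add 2 hours 36 minutes leg 2 → 5:32 PM UTC.
Add 7 hours 10 minutes layover in Cinderford → 12:42 AM UTC (Jan 7).
Add 14 hours and 50 minutes leg 3 → 3:32 PM UTC.
Tehran is UTC+3:30, so local arrival = 3:32 PM + 3:30 = 7:02 PM on Jan 7.

7:02 PM on January 7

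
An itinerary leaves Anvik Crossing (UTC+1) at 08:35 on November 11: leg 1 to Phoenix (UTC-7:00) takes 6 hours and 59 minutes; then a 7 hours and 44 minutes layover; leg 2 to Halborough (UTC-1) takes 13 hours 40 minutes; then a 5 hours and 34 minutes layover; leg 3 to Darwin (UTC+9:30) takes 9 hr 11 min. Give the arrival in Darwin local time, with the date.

Convert departure to UTC: 08:35 − 1:00 = 07:35 UTC on Nov 11.
Add 6 hours 59 minutes leg 1 → 14:34 UTC.
Add 7 hours 44 minutes layover in Phoenix → 22:18 UTC.
Add 13 hours and 40 minutes leg 2 → 11:58 UTC (Nov 12).
Add 5 hours and 34 minutes layover in Halborough → 17:32 UTC.
Add 9 hours and 11 minutes leg 3 → 02:43 UTC (Nov 13).
Darwin is UTC+9:30, so local arrival = 02:43 + 9:30 = 12:13 on Nov 13.

12:13 on November 13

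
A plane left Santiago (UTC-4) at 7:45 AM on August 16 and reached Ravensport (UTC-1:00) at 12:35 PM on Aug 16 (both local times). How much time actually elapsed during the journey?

1 hour 50 minutes

Departure in UTC: 7:45 AM + 4:00 = 11:45 AM on Aug 16.
Arrival in UTC: 12:35 PM + 1:00 = 1:35 PM on Aug 16.
Elapsed = 1:35 PM − 11:45 AM = 1 hour 50 minutes.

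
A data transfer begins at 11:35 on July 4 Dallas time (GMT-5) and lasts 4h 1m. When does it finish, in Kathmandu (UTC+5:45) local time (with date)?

02:21 on July 5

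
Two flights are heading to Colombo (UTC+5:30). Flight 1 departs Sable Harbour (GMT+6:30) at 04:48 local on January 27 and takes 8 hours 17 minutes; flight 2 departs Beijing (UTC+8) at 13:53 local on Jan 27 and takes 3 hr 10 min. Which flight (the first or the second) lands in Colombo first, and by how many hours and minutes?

the first, by 2 hours 28 minutes

Flight 1 in UTC: 04:48 − 6:30 = 22:18 on Jan 26.
+8 hours 17 minutes → arrive 06:35 UTC on Jan 27.
Flight 2 in UTC: 13:53 − 8:00 = 05:53 on Jan 27.
+3 hours and 10 minutes → arrive 09:03 UTC on Jan 27.
Flight 1 lands earlier by 2 hours 28 minutes.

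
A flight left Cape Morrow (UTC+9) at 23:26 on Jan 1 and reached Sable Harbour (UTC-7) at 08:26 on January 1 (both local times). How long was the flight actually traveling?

1 hour

Departure in UTC: 23:26 − 9:00 = 14:26 on Jan 1.
Arrival in UTC: 08:26 + 7:00 = 15:26 on Jan 1.
Elapsed = 15:26 − 14:26 = 1 hour.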